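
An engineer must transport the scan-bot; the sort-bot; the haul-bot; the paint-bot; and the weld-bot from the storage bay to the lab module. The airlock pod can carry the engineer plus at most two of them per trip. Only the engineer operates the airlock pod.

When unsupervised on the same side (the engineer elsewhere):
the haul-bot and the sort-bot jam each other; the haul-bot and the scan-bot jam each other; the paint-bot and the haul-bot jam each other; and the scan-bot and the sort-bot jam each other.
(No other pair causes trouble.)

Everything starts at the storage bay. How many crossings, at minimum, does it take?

7

Counting alone: the engineer can take at most 2 across per trip to the lab module, so moving all 5 needs at least 3 loaded trips out, with a return between consecutive ones — at least 5 crossings.
The safety rule pushes this higher. Following every safe sequence of crossings, the most of the 5 that can be at the lab module as the airlock pod arrives there on crossing 5 is 4 — never all 5.
So no plan with fewer than 7 crossings exists, and this one achieves 7:
1. Engineer goes to the lab module with the haul-bot and the scan-bot.  [the storage bay: the paint-bot, the sort-bot, the weld-bot | the lab module: the haul-bot, the scan-bot]
2. Engineer goes back to the storage bay with the scan-bot.  [the storage bay: the paint-bot, the scan-bot, the sort-bot, the weld-bot | the lab module: the haul-bot]
3. Engineer goes to the lab module with the paint-bot and the scan-bot.  [the storage bay: the sort-bot, the weld-bot | the lab module: the haul-bot, the paint-bot, the scan-bot]
4. Engineer goes back to the storage bay with the haul-bot.  [the storage bay: the haul-bot, the sort-bot, the weld-bot | the lab module: the paint-bot, the scan-bot]
5. Engineer goes to the lab module with the sort-bot and the weld-bot.  [the storage bay: the haul-bot | the lab module: the paint-bot, the scan-bot, the sort-bot, the weld-bot]
6. Engineer goes back to the storage bay with the scan-bot.  [the storage bay: the haul-bot, the scan-bot | the lab module: the paint-bot, the sort-bot, the weld-bot]
7. Engineer goes to the lab module with the haul-bot and the scan-bot.  [the storage bay: — | the lab module: the haul-bot, the paint-bot, the scan-bot, the sort-bot, the weld-bot]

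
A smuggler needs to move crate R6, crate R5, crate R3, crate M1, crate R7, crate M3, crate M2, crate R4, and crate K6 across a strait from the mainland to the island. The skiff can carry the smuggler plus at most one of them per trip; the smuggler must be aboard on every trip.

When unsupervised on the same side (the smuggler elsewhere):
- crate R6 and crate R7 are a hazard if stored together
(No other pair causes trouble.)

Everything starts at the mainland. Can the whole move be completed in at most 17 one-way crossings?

Yes — this plan uses 17 crossings (≤ 17):
1. Smuggler goes to the island with crate R6.  [the mainland: crate K6, crate M1, crate M2, crate M3, crate R3, crate R4, crate R5, crate R7 | the island: crate R6]
2. Smuggler goes back to the mainland alone.  [the mainland: crate K6, crate M1, crate M2, crate M3, crate R3, crate R4, crate R5, crate R7 | the island: crate R6]
3. Smuggler goes to the island with crate R5.  [the mainland: crate K6, crate M1, crate M2, crate M3, crate R3, crate R4, crate R7 | the island: crate R5, crate R6]
4. Smuggler goes back to the mainland alone.  [the mainland: crate K6, crate M1, crate M2, crate M3, crate R3, crate R4, crate R7 | the island: crate R5, crate R6]
5. Smuggler goes to the island with crate R3.  [the mainland: crate K6, crate M1, crate M2, crate M3, crate R4, crate R7 | the island: crate R3, crate R5, crate R6]
6. Smuggler goes back to the mainland alone.  [the mainland: crate K6, crate M1, crate M2, crate M3, crate R4, crate R7 | the island: crate R3, crate R5, crate R6]
7. Smuggler goes to the island with crate M1.  [the mainland: crate K6, crate M2, crate M3, crate R4, crate R7 | the island: crate M1, crate R3, crate R5, crate R6]
8. Smuggler goes back to the mainland alone.  [the mainland: crate K6, crate M2, crate M3, crate R4, crate R7 | the island: crate M1, crate R3, crate R5, crate R6]
9. Smuggler goes to the island with crate M3.  [the mainland: crate K6, crate M2, crate R4, crate R7 | the island: crate M1, crate M3, crate R3, crate R5, crate R6]
10. Smuggler goes back to the mainland alone.  [the mainland: crate K6, crate M2, crate R4, crate R7 | the island: crate M1, crate M3, crate R3, crate R5, crate R6]
11. Smuggler goes to the island with crate M2.  [the mainland: crate K6, crate R4, crate R7 | the island: crate M1, crate M2, crate M3, crate R3, crate R5, crate R6]
12. Smuggler goes back to the mainland alone.  [the mainland: crate K6, crate R4, crate R7 | the island: crate M1, crate M2, crate M3, crate R3, crate R5, crate R6]
13. Smuggler goes to the island with crate R4.  [the mainland: crate K6, crate R7 | the island: crate M1, crate M2, crate M3, crate R3, crate R4, crate R5, crate R6]
14. Smuggler goes back to the mainland alone.  [the mainland: crate K6, crate R7 | the island: crate M1, crate M2, crate M3, crate R3, crate R4, crate R5, crate R6]
15. Smuggler goes to the island with crate K6.  [the mainland: crate R7 | the island: crate K6, crate M1, crate M2, crate M3, crate R3, crate R4, crate R5, crate R6]
16. Smuggler goes back to the mainland alone.  [the mainland: crate R7 | the island: crate K6, crate M1, crate M2, crate M3, crate R3, crate R4, crate R5, crate R6]
17. Smuggler goes to the island with crate R7.  [the mainland: — | the island: crate K6, crate M1, crate M2, crate M3, crate R3, crate R4, crate R5, crate R6, crate R7]

Yes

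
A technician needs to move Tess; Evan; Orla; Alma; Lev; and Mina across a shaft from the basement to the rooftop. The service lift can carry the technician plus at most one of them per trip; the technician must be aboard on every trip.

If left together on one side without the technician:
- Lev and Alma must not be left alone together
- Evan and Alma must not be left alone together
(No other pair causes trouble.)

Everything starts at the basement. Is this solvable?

Yes

1. Technician goes to the rooftop with Alma.  [the basement: Evan, Lev, Mina, Orla, Tess | the rooftop: Alma]
2. Technician goes back to the basement alone.  [the basement: Evan, Lev, Mina, Orla, Tess | the rooftop: Alma]
3. Technician goes to the rooftop with Tess.  [the basement: Evan, Lev, Mina, Orla | the rooftop: Alma, Tess]
4. Technician goes back to the basement alone.  [the basement: Evan, Lev, Mina, Orla | the rooftop: Alma, Tess]
5. Technician goes to the rooftop with Evan.  [the basement: Lev, Mina, Orla | the rooftop: Alma, Evan, Tess]
6. Technician goes back to the basement with Alma.  [the basement: Alma, Lev, Mina, Orla | the rooftop: Evan, Tess]
7. Technician goes to the rooftop with Lev.  [the basement: Alma, Mina, Orla | the rooftop: Evan, Lev, Tess]
8. Technician goes back to the basement alone.  [the basement: Alma, Mina, Orla | the rooftop: Evan, Lev, Tess]
9. Technician goes to the rooftop with Orla.  [the basement: Alma, Mina | the rooftop: Evan, Lev, Orla, Tess]
10. Technician goes back to the basement alone.  [the basement: Alma, Mina | the rooftop: Evan, Lev, Orla, Tess]
11. Technician goes to the rooftop with Mina.  [the basement: Alma | the rooftop: Evan, Lev, Mina, Orla, Tess]
12. Technician goes back to the basement alone.  [the basement: Alma | the rooftop: Evan, Lev, Mina, Orla, Tess]
13. Technician goes to the rooftop with Alma.  [the basement: — | the rooftop: Alma, Evan, Lev, Mina, Orla, Tess]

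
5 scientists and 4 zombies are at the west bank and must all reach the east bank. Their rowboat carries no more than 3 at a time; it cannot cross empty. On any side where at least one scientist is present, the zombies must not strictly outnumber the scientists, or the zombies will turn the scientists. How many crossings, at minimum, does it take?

7

Counting alone: each trip to the east bank takes at most 3 across and each return brings at least 1 back, so after t trips out (and t−1 returns) at most 3t − (t−1) of the 9 are across; that first reaches 9 at t = 4, so at least 7 crossings are needed.
The plan below uses exactly 7 crossings, so it is optimal:
1. 3 zombies → the east bank.  (the west bank: 5S 1Z; the east bank: 0S 3Z)
2. 1 zombie ← the west bank.  (the west bank: 5S 2Z; the east bank: 0S 2Z)
3. 3 scientists → the east bank.  (the west bank: 2S 2Z; the east bank: 3S 2Z)
4. 1 scientist ← the west bank.  (the west bank: 3S 2Z; the east bank: 2S 2Z)
5. 2 scientists and 1 zombie → the east bank.  (the west bank: 1S 1Z; the east bank: 4S 3Z)
6. 1 scientist ← the west bank.  (the west bank: 2S 1Z; the east bank: 3S 3Z)
7. 2 scientists and 1 zombie → the east bank.  (the west bank: 0S 0Z; the east bank: 5S 4Z)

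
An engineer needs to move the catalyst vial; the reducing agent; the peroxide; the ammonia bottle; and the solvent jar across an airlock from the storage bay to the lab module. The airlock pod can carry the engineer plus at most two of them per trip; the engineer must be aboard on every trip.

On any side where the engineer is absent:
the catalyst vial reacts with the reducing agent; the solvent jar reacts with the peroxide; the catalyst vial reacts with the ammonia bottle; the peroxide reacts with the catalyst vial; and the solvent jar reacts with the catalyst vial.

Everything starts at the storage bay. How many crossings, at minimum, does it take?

Counting alone: the engineer can take at most 2 across per trip to the lab module, so moving all 5 needs at least 3 loaded trips out, with a return between consecutive ones — at least 5 crossings.
The safety rule pushes this higher. Following every safe sequence of crossings, the most of the 5 that can be at the lab module as the airlock pod arrives there on crossing 5 is 4 — never all 5.
So no plan with fewer than 7 crossings exists, and this one achieves 7:
1. Engineer goes to the lab module with the catalyst vial and the peroxide.
2. Engineer goes back to the storage bay with the catalyst vial.
3. Engineer goes to the lab module with the catalyst vial and the reducing agent.
4. Engineer goes back to the storage bay with the catalyst vial.
5. Engineer goes to the lab module with the ammonia bottle and the catalyst vial.
6. Engineer goes back to the storage bay with the catalyst vial.
7. Engineer goes to the lab module with the catalyst vial and the solvent jar.

7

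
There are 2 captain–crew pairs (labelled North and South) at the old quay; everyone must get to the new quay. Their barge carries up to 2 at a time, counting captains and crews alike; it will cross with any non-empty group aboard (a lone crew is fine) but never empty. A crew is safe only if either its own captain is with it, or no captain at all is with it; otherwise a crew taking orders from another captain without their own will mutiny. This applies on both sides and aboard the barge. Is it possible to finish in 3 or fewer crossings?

Counting alone: each trip to the new quay takes at most 2 across and each return brings at least 1 back, so after t trips out (and t−1 returns) at most 2t − (t−1) of the 4 are across; that first reaches 4 at t = 3, so at least 5 crossings are needed.
Since 3 < 5, 3 crossings cannot be enough. (The shortest complete plan in fact takes 5:)
1. captain North and crew North cross → the new quay.
2. captain North crosses ← the old quay.
3. captain North and captain South cross → the new quay.
4. captain South crosses ← the old quay.
5. captain South and crew South cross → the new quay.

No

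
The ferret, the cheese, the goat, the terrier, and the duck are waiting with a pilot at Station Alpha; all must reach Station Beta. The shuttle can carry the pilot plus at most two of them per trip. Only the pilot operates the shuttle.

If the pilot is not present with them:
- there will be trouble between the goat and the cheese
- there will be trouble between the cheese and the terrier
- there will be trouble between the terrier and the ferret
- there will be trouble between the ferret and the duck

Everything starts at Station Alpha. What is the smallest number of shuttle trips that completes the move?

Counting alone: the pilot can take at most 2 across per trip to Station Beta, so moving all 5 needs at least 3 loaded trips out, with a return between consecutive ones — at least 5 crossings.
The safety rule pushes this higher. Following every safe sequence of crossings, the most of the 5 that can be at Station Beta as the shuttle arrives there on crossing 5 is 4 — never all 5.
So no plan with fewer than 7 crossings exists, and this one achieves 7:
1. Pilot goes to Station Beta with the cheese and the ferret.
2. Pilot goes back to Station Alpha alone.
3. Pilot goes to Station Beta with the goat.
4. Pilot goes back to Station Alpha with the cheese.
5. Pilot goes to Station Beta with the duck and the terrier.
6. Pilot goes back to Station Alpha with the ferret.
7. Pilot goes to Station Beta with the cheese and the ferret.

7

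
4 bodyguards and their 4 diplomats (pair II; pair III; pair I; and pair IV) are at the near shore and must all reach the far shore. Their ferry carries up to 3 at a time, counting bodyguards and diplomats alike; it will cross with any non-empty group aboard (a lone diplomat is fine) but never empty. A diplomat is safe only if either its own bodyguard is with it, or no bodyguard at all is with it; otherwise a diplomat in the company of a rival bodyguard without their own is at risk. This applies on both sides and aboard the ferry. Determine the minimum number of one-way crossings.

9

Counting alone: each trip to the far shore takes at most 3 across and each return brings at least 1 back, so after t trips out (and t−1 returns) at most 3t − (t−1) of the 8 are across; that first reaches 8 at t = 4, so at least 7 crossings are needed.
The safety rule pushes this higher. Following every safe sequence of crossings, the most of the 8 that can be at the far shore as the ferry arrives there on crossing 7 is 7 — never all 8.
So no plan with fewer than 9 crossings exists, and this one achieves 9:
1. bodyguard II and diplomat II cross → the far shore.
2. bodyguard II crosses ← the near shore.
3. bodyguard II, bodyguard III, and diplomat III cross → the far shore.
4. bodyguard II and diplomat II cross ← the near shore.
5. bodyguard I, bodyguard II, and bodyguard IV cross → the far shore.
6. diplomat III crosses ← the near shore.
7. diplomat II and diplomat III cross → the far shore.
8. diplomat II crosses ← the near shore.
9. diplomat I, diplomat II, and diplomat IV cross → the far shore.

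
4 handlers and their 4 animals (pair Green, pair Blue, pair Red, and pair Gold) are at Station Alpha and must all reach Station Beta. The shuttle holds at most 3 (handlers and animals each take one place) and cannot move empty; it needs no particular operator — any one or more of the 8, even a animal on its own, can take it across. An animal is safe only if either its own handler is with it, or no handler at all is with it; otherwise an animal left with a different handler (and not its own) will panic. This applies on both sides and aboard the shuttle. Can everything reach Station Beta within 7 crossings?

Counting alone: each trip to Station Beta takes at most 3 across and each return brings at least 1 back, so after t trips out (and t−1 returns) at most 3t − (t−1) of the 8 are across; that first reaches 8 at t = 4, so at least 7 crossings are needed.
The safety rule pushes this higher. Following every safe sequence of crossings, the most of the 8 that can be at Station Beta as the shuttle arrives there on crossing 7 is 7 — never all 8.
So the move cannot be finished within 7 crossings. (The shortest complete plan takes 9:)
1. animal Green and handler Green cross → Station Beta.
2. handler Green crosses ← Station Alpha.
3. animal Blue, handler Blue, and handler Green cross → Station Beta.
4. animal Green and handler Green cross ← Station Alpha.
5. handler Gold, handler Green, and handler Red cross → Station Beta.
6. animal Blue crosses ← Station Alpha.
7. animal Blue and animal Green cross → Station Beta.
8. animal Green crosses ← Station Alpha.
9. animal Gold, animal Green, and animal Red cross → Station Beta.

No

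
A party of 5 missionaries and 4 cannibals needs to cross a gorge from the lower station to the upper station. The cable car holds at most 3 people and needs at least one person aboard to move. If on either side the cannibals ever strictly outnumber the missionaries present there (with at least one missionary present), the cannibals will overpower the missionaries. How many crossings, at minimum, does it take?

Counting alone: each trip to the upper station takes at most 3 across and each return brings at least 1 back, so after t trips out (and t−1 returns) at most 3t − (t−1) of the 9 are across; that first reaches 9 at t = 4, so at least 7 crossings are needed.
The plan below uses exactly 7 crossings, so it is optimal:
1. 3 cannibals → the upper station.  (the lower station: 5M 1C; the upper station: 0M 3C)
2. 1 cannibal ← the lower station.  (the lower station: 5M 2C; the upper station: 0M 2C)
3. 3 missionaries → the upper station.  (the lower station: 2M 2C; the upper station: 3M 2C)
4. 1 missionary ← the lower station.  (the lower station: 3M 2C; the upper station: 2M 2C)
5. 2 missionaries and 1 cannibal → the upper station.  (the lower station: 1M 1C; the upper station: 4M 3C)
6. 1 missionary ← the lower station.  (the lower station: 2M 1C; the upper station: 3M 3C)
7. 2 missionaries and 1 cannibal → the upper station.  (the lower station: 0M 0C; the upper station: 5M 4C)

7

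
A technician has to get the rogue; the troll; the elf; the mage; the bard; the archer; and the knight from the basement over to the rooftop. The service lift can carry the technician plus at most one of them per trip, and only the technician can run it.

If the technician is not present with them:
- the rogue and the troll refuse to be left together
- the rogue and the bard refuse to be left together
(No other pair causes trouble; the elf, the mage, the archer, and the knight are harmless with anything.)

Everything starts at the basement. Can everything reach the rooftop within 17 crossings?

Yes

Yes — this plan uses 15 crossings (≤ 17):
1. Technician goes to the rooftop with the rogue.  [the basement: the archer, the bard, the elf, the knight, the mage, the troll | the rooftop: the rogue]
2. Technician goes back to the basement alone.  [the basement: the archer, the bard, the elf, the knight, the mage, the troll | the rooftop: the rogue]
3. Technician goes to the rooftop with the troll.  [the basement: the archer, the bard, the elf, the knight, the mage | the rooftop: the rogue, the troll]
4. Technician goes back to the basement with the rogue.  [the basement: the archer, the bard, the elf, the knight, the mage, the rogue | the rooftop: the troll]
5. Technician goes to the rooftop with the bard.  [the basement: the archer, the elf, the knight, the mage, the rogue | the rooftop: the bard, the troll]
6. Technician goes back to the basement alone.  [the basement: the archer, the elf, the knight, the mage, the rogue | the rooftop: the bard, the troll]
7. Technician goes to the rooftop with the elf.  [the basement: the archer, the knight, the mage, the rogue | the rooftop: the bard, the elf, the troll]
8. Technician goes back to the basement alone.  [the basement: the archer, the knight, the mage, the rogue | the rooftop: the bard, the elf, the troll]
9. Technician goes to the rooftop with the mage.  [the basement: the archer, the knight, the rogue | the rooftop: the bard, the elf, the mage, the troll]
10. Technician goes back to the basement alone.  [the basement: the archer, the knight, the rogue | the rooftop: the bard, the elf, the mage, the troll]
11. Technician goes to the rooftop with the archer.  [the basement: the knight, the rogue | the rooftop: the archer, the bard, the elf, the mage, the troll]
12. Technician goes back to the basement alone.  [the basement: the knight, the rogue | the rooftop: the archer, the bard, the elf, the mage, the troll]
13. Technician goes to the rooftop with the knight.  [the basement: the rogue | the rooftop: the archer, the bard, the elf, the knight, the mage, the troll]
14. Technician goes back to the basement alone.  [the basement: the rogue | the rooftop: the archer, the bard, the elf, the knight, the mage, the troll]
15. Technician goes to the rooftop with the rogue.  [the basement: — | the rooftop: the archer, the bard, the elf, the knight, the mage, the rogue, the troll]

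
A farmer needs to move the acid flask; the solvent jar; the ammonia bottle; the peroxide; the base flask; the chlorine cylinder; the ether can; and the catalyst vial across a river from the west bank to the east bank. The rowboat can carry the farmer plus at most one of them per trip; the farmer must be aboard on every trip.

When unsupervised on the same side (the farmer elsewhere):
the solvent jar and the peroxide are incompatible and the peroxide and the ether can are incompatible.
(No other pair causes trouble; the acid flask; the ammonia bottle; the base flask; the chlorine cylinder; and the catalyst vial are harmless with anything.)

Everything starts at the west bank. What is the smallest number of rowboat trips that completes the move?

Counting alone: the farmer can take at most 1 across per trip to the east bank, so moving all 8 needs at least 8 loaded trips out, with a return between consecutive ones — at least 15 crossings.
The safety rule pushes this higher. Following every safe sequence of crossings, the most of the 8 that can be at the east bank as the rowboat arrives there on crossing 15 is 7 — never all 8.
So no plan with fewer than 17 crossings exists, and this one achieves 17:
1. Farmer goes to the east bank with the peroxide.  [the west bank: the acid flask, the ammonia bottle, the base flask, the catalyst vial, the chlorine cylinder, the ether can, the solvent jar | the east bank: the peroxide]
2. Farmer goes back to the west bank alone.  [the west bank: the acid flask, the ammonia bottle, the base flask, the catalyst vial, the chlorine cylinder, the ether can, the solvent jar | the east bank: the peroxide]
3. Farmer goes to the east bank with the acid flask.  [the west bank: the ammonia bottle, the base flask, the catalyst vial, the chlorine cylinder, the ether can, the solvent jar | the east bank: the acid flask, the peroxide]
4. Farmer goes back to the west bank alone.  [the west bank: the ammonia bottle, the base flask, the catalyst vial, the chlorine cylinder, the ether can, the solvent jar | the east bank: the acid flask, the peroxide]
5. Farmer goes to the east bank with the solvent jar.  [the west bank: the ammonia bottle, the base flask, the catalyst vial, the chlorine cylinder, the ether can | the east bank: the acid flask, the peroxide, the solvent jar]
6. Farmer goes back to the west bank with the peroxide.  [the west bank: the ammonia bottle, the base flask, the catalyst vial, the chlorine cylinder, the ether can, the peroxide | the east bank: the acid flask, the solvent jar]
7. Farmer goes to the east bank with the ether can.  [the west bank: the ammonia bottle, the base flask, the catalyst vial, the chlorine cylinder, the peroxide | the east bank: the acid flask, the ether can, the solvent jar]
8. Farmer goes back to the west bank alone.  [the west bank: the ammonia bottle, the base flask, the catalyst vial, the chlorine cylinder, the peroxide | the east bank: the acid flask, the ether can, the solvent jar]
9. Farmer goes to the east bank with the ammonia bottle.  [the west bank: the base flask, the catalyst vial, the chlorine cylinder, the peroxide | the east bank: the acid flask, the ammonia bottle, the ether can, the solvent jar]
10. Farmer goes back to the west bank alone.  [the west bank: the base flask, the catalyst vial, the chlorine cylinder, the peroxide | the east bank: the acid flask, the ammonia bottle, the ether can, the solvent jar]
11. Farmer goes to the east bank with the base flask.  [the west bank: the catalyst vial, the chlorine cylinder, the peroxide | the east bank: the acid flask, the ammonia bottle, the base flask, the ether can, the solvent jar]
12. Farmer goes back to the west bank alone.  [the west bank: the catalyst vial, the chlorine cylinder, the peroxide | the east bank: the acid flask, the ammonia bottle, the base flask, the ether can, the solvent jar]
13. Farmer goes to the east bank with the chlorine cylinder.  [the west bank: the catalyst vial, the peroxide | the east bank: the acid flask, the ammonia bottle, the base flask, the chlorine cylinder, the ether can, the solvent jar]
14. Farmer goes back to the west bank alone.  [the west bank: the catalyst vial, the peroxide | the east bank: the acid flask, the ammonia bottle, the base flask, the chlorine cylinder, the ether can, the solvent jar]
15. Farmer goes to the east bank with the catalyst vial.  [the west bank: the peroxide | the east bank: the acid flask, the ammonia bottle, the base flask, the catalyst vial, the chlorine cylinder, the ether can, the solvent jar]
16. Farmer goes back to the west bank alone.  [the west bank: the peroxide | the east bank: the acid flask, the ammonia bottle, the base flask, the catalyst vial, the chlorine cylinder, the ether can, the solvent jar]
17. Farmer goes to the east bank with the peroxide.  [the west bank: — | the east bank: the acid flask, the ammonia bottle, the base flask, the catalyst vial, the chlorine cylinder, the ether can, the peroxide, the solvent jar]

17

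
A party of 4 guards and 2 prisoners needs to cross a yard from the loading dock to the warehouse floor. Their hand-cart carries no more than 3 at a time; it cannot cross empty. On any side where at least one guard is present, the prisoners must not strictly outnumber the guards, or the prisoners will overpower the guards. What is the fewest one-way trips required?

5

Counting alone: each trip to the warehouse floor takes at most 3 across and each return brings at least 1 back, so after t trips out (and t−1 returns) at most 3t − (t−1) of the 6 are across; that first reaches 6 at t = 3, so at least 5 crossings are needed.
The plan below uses exactly 5 crossings, so it is optimal:
1. 2 prisoners → the warehouse floor.  (the loading dock: 4G 0P; the warehouse floor: 0G 2P)
2. 1 prisoner ← the loading dock.  (the loading dock: 4G 1P; the warehouse floor: 0G 1P)
3. 2 guards and 1 prisoner → the warehouse floor.  (the loading dock: 2G 0P; the warehouse floor: 2G 2P)
4. 1 prisoner ← the loading dock.  (the loading dock: 2G 1P; the warehouse floor: 2G 1P)
5. 2 guards and 1 prisoner → the warehouse floor.  (the loading dock: 0G 0P; the warehouse floor: 4G 2P)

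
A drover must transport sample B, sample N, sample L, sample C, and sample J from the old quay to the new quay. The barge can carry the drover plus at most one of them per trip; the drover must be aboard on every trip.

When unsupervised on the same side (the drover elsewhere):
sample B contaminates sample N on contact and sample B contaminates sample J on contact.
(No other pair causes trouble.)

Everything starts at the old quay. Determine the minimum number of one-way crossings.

11

Counting alone: the drover can take at most 1 across per trip to the new quay, so moving all 5 needs at least 5 loaded trips out, with a return between consecutive ones — at least 9 crossings.
The safety rule pushes this higher. Following every safe sequence of crossings, the most of the 5 that can be at the new quay as the barge arrives there on crossing 9 is 4 — never all 5.
So no plan with fewer than 11 crossings exists, and this one achieves 11:
1. Drover goes to the new quay with sample B.  [the old quay: sample C, sample J, sample L, sample N | the new quay: sample B]
2. Drover goes back to the old quay alone.  [the old quay: sample C, sample J, sample L, sample N | the new quay: sample B]
3. Drover goes to the new quay with sample N.  [the old quay: sample C, sample J, sample L | the new quay: sample B, sample N]
4. Drover goes back to the old quay with sample B.  [the old quay: sample B, sample C, sample J, sample L | the new quay: sample N]
5. Drover goes to the new quay with sample J.  [the old quay: sample B, sample C, sample L | the new quay: sample J, sample N]
6. Drover goes back to the old quay alone.  [the old quay: sample B, sample C, sample L | the new quay: sample J, sample N]
7. Drover goes to the new quay with sample L.  [the old quay: sample B, sample C | the new quay: sample J, sample L, sample N]
8. Drover goes back to the old quay alone.  [the old quay: sample B, sample C | the new quay: sample J, sample L, sample N]
9. Drover goes to the new quay with sample C.  [the old quay: sample B | the new quay: sample C, sample J, sample L, sample N]
10. Drover goes back to the old quay alone.  [the old quay: sample B | the new quay: sample C, sample J, sample L, sample N]
11. Drover goes to the new quay with sample B.  [the old quay: — | the new quay: sample B, sample C, sample J, sample L, sample N]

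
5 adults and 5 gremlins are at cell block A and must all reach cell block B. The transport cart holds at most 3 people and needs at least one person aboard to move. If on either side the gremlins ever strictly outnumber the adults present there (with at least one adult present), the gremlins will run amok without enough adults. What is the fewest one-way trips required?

11

Counting alone: each trip to cell block B takes at most 3 across and each return brings at least 1 back, so after t trips out (and t−1 returns) at most 3t − (t−1) of the 10 are across; that first reaches 10 at t = 5, so at least 9 crossings are needed.
The safety rule pushes this higher. Following every safe sequence of crossings, the most of the 10 that can be at cell block B as the transport cart arrives there on crossing 9 is 9 — never all 10.
So no plan with fewer than 11 crossings exists, and this one achieves 11:
1. 2 gremlins → cell block B.  (cell block A: 5A 3G; cell block B: 0A 2G)
2. 1 gremlin ← cell block A.  (cell block A: 5A 4G; cell block B: 0A 1G)
3. 3 gremlins → cell block B.  (cell block A: 5A 1G; cell block B: 0A 4G)
4. 1 gremlin ← cell block A.  (cell block A: 5A 2G; cell block B: 0A 3G)
5. 3 adults → cell block B.  (cell block A: 2A 2G; cell block B: 3A 3G)
6. 1 adult and 1 gremlin ← cell block A.  (cell block A: 3A 3G; cell block B: 2A 2G)
7. 3 adults → cell block B.  (cell block A: 0A 3G; cell block B: 5A 2G)
8. 1 gremlin ← cell block A.  (cell block A: 0A 4G; cell block B: 5A 1G)
9. 2 gremlins → cell block B.  (cell block A: 0A 2G; cell block B: 5A 3G)
10. 1 gremlin ← cell block A.  (cell block A: 0A 3G; cell block B: 5A 2G)
11. 3 gremlins → cell block B.  (cell block A: 0A 0G; cell block B: 5A 5G)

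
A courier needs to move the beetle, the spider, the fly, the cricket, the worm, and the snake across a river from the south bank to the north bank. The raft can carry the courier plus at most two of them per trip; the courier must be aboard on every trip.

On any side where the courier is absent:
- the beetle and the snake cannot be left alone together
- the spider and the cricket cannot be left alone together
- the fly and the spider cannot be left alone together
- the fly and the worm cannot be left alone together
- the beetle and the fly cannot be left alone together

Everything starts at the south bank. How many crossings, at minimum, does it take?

impossible

Whatever the first load, the items left behind include a forbidden pair without the courier. No opening move is safe, so no plan exists.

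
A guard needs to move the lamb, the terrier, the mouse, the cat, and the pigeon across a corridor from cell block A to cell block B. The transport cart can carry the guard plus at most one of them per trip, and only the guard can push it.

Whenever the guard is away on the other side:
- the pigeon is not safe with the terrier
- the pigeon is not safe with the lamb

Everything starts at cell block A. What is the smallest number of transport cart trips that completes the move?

11

Counting alone: the guard can take at most 1 across per trip to cell block B, so moving all 5 needs at least 5 loaded trips out, with a return between consecutive ones — at least 9 crossings.
The safety rule pushes this higher. Following every safe sequence of crossings, the most of the 5 that can be at cell block B as the transport cart arrives there on crossing 9 is 4 — never all 5.
So no plan with fewer than 11 crossings exists, and this one achieves 11:
1. Guard goes to cell block B with the pigeon.  [cell block A: the cat, the lamb, the mouse, the terrier | cell block B: the pigeon]
2. Guard goes back to cell block A alone.  [cell block A: the cat, the lamb, the mouse, the terrier | cell block B: the pigeon]
3. Guard goes to cell block B with the lamb.  [cell block A: the cat, the mouse, the terrier | cell block B: the lamb, the pigeon]
4. Guard goes back to cell block A with the pigeon.  [cell block A: the cat, the mouse, the pigeon, the terrier | cell block B: the lamb]
5. Guard goes to cell block B with the terrier.  [cell block A: the cat, the mouse, the pigeon | cell block B: the lamb, the terrier]
6. Guard goes back to cell block A alone.  [cell block A: the cat, the mouse, the pigeon | cell block B: the lamb, the terrier]
7. Guard goes to cell block B with the mouse.  [cell block A: the cat, the pigeon | cell block B: the lamb, the mouse, the terrier]
8. Guard goes back to cell block A alone.  [cell block A: the cat, the pigeon | cell block B: the lamb, the mouse, the terrier]
9. Guard goes to cell block B with the cat.  [cell block A: the pigeon | cell block B: the cat, the lamb, the mouse, the terrier]
10. Guard goes back to cell block A alone.  [cell block A: the pigeon | cell block B: the cat, the lamb, the mouse, the terrier]
11. Guard goes to cell block B with the pigeon.  [cell block A: — | cell block B: the cat, the lamb, the mouse, the pigeon, the terrier]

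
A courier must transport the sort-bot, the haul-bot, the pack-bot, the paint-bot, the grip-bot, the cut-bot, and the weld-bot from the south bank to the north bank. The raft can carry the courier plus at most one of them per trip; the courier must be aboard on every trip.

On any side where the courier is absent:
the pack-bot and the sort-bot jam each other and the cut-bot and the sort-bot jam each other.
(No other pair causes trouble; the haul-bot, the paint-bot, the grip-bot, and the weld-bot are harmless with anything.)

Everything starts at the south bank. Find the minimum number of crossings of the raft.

15

Counting alone: the courier can take at most 1 across per trip to the north bank, so moving all 7 needs at least 7 loaded trips out, with a return between consecutive ones — at least 13 crossings.
The safety rule pushes this higher. Following every safe sequence of crossings, the most of the 7 that can be at the north bank as the raft arrives there on crossing 13 is 6 — never all 7.
So no plan with fewer than 15 crossings exists, and this one achieves 15:
1. Courier goes to the north bank with the sort-bot.  [the south bank: the cut-bot, the grip-bot, the haul-bot, the pack-bot, the paint-bot, the weld-bot | the north bank: the sort-bot]
2. Courier goes back to the south bank alone.  [the south bank: the cut-bot, the grip-bot, the haul-bot, the pack-bot, the paint-bot, the weld-bot | the north bank: the sort-bot]
3. Courier goes to the north bank with the haul-bot.  [the south bank: the cut-bot, the grip-bot, the pack-bot, the paint-bot, the weld-bot | the north bank: the haul-bot, the sort-bot]
4. Courier goes back to the south bank alone.  [the south bank: the cut-bot, the grip-bot, the pack-bot, the paint-bot, the weld-bot | the north bank: the haul-bot, the sort-bot]
5. Courier goes to the north bank with the pack-bot.  [the south bank: the cut-bot, the grip-bot, the paint-bot, the weld-bot | the north bank: the haul-bot, the pack-bot, the sort-bot]
6. Courier goes back to the south bank with the sort-bot.  [the south bank: the cut-bot, the grip-bot, the paint-bot, the sort-bot, the weld-bot | the north bank: the haul-bot, the pack-bot]
7. Courier goes to the north bank with the cut-bot.  [the south bank: the grip-bot, the paint-bot, the sort-bot, the weld-bot | the north bank: the cut-bot, the haul-bot, the pack-bot]
8. Courier goes back to the south bank alone.  [the south bank: the grip-bot, the paint-bot, the sort-bot, the weld-bot | the north bank: the cut-bot, the haul-bot, the pack-bot]
9. Courier goes to the north bank with the paint-bot.  [the south bank: the grip-bot, the sort-bot, the weld-bot | the north bank: the cut-bot, the haul-bot, the pack-bot, the paint-bot]
10. Courier goes back to the south bank alone.  [the south bank: the grip-bot, the sort-bot, the weld-bot | the north bank: the cut-bot, the haul-bot, the pack-bot, the paint-bot]
11. Courier goes to the north bank with the grip-bot.  [the south bank: the sort-bot, the weld-bot | the north bank: the cut-bot, the grip-bot, the haul-bot, the pack-bot, the paint-bot]
12. Courier goes back to the south bank alone.  [the south bank: the sort-bot, the weld-bot | the north bank: the cut-bot, the grip-bot, the haul-bot, the pack-bot, the paint-bot]
13. Courier goes to the north bank with the weld-bot.  [the south bank: the sort-bot | the north bank: the cut-bot, the grip-bot, the haul-bot, the pack-bot, the paint-bot, the weld-bot]
14. Courier goes back to the south bank alone.  [the south bank: the sort-bot | the north bank: the cut-bot, the grip-bot, the haul-bot, the pack-bot, the paint-bot, the weld-bot]
15. Courier goes to the north bank with the sort-bot.  [the south bank: — | the north bank: the cut-bot, the grip-bot, the haul-bot, the pack-bot, the paint-bot, the sort-bot, the weld-bot]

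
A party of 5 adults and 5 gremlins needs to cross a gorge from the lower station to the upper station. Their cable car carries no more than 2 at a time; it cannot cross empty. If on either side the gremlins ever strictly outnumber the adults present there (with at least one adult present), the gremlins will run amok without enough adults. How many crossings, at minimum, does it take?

Following every safe sequence of crossings from the start, the most of the 10 that can be at the upper station as the cable car arrives there on crossings 1, 3, 5, 7 is 2, 3, 4, 5 respectively; the best ever achieved is 5 of 10.
From crossing 9 on, no configuration arises that was not already reachable earlier: only 13 distinct safe configurations (who is on which side, and where the cable car is) can ever be reached, none of them has everyone across, and every continuation just revisits them. They are: 0 adults + 0 gremlins across (cable car back at the start); 0 adults + 1 gremlin across (cable car there); 0 adults + 1 gremlin across (cable car back at the start); 0 adults + 2 gremlins across (cable car there); 0 adults + 2 gremlins across (cable car back at the start); 0 adults + 3 gremlins across (cable car there); 0 adults + 3 gremlins across (cable car back at the start); 0 adults + 4 gremlins across (cable car there); 0 adults + 4 gremlins across (cable car back at the start); 0 adults + 5 gremlins across (cable car there); 1 adult + 1 gremlin across (cable car there); 1 adult + 1 gremlin across (cable car back at the start); 2 adults + 2 gremlins across (cable car there). So no valid plan exists.

impossible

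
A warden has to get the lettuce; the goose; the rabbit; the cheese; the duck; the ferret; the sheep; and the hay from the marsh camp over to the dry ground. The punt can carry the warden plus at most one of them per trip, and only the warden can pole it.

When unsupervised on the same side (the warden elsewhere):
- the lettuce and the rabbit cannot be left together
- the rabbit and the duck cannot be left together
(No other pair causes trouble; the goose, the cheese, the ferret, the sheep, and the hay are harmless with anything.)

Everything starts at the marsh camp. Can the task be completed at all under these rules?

Yes

1. Warden goes to the dry ground with the rabbit.  [the marsh camp: the cheese, the duck, the ferret, the goose, the hay, the lettuce, the sheep | the dry ground: the rabbit]
2. Warden goes back to the marsh camp alone.  [the marsh camp: the cheese, the duck, the ferret, the goose, the hay, the lettuce, the sheep | the dry ground: the rabbit]
3. Warden goes to the dry ground with the lettuce.  [the marsh camp: the cheese, the duck, the ferret, the goose, the hay, the sheep | the dry ground: the lettuce, the rabbit]
4. Warden goes back to the marsh camp with the rabbit.  [the marsh camp: the cheese, the duck, the ferret, the goose, the hay, the rabbit, the sheep | the dry ground: the lettuce]
5. Warden goes to the dry ground with the duck.  [the marsh camp: the cheese, the ferret, the goose, the hay, the rabbit, the sheep | the dry ground: the duck, the lettuce]
6. Warden goes back to the marsh camp alone.  [the marsh camp: the cheese, the ferret, the goose, the hay, the rabbit, the sheep | the dry ground: the duck, the lettuce]
7. Warden goes to the dry ground with the goose.  [the marsh camp: the cheese, the ferret, the hay, the rabbit, the sheep | the dry ground: the duck, the goose, the lettuce]
8. Warden goes back to the marsh camp alone.  [the marsh camp: the cheese, the ferret, the hay, the rabbit, the sheep | the dry ground: the duck, the goose, the lettuce]
9. Warden goes to the dry ground with the cheese.  [the marsh camp: the ferret, the hay, the rabbit, the sheep | the dry ground: the cheese, the duck, the goose, the lettuce]
10. Warden goes back to the marsh camp alone.  [the marsh camp: the ferret, the hay, the rabbit, the sheep | the dry ground: the cheese, the duck, the goose, the lettuce]
11. Warden goes to the dry ground with the ferret.  [the marsh camp: the hay, the rabbit, the sheep | the dry ground: the cheese, the duck, the ferret, the goose, the lettuce]
12. Warden goes back to the marsh camp alone.  [the marsh camp: the hay, the rabbit, the sheep | the dry ground: the cheese, the duck, the ferret, the goose, the lettuce]
13. Warden goes to the dry ground with the sheep.  [the marsh camp: the hay, the rabbit | the dry ground: the cheese, the duck, the ferret, the goose, the lettuce, the sheep]
14. Warden goes back to the marsh camp alone.  [the marsh camp: the hay, the rabbit | the dry ground: the cheese, the duck, the ferret, the goose, the lettuce, the sheep]
15. Warden goes to the dry ground with the hay.  [the marsh camp: the rabbit | the dry ground: the cheese, the duck, the ferret, the goose, the hay, the lettuce, the sheep]
16. Warden goes back to the marsh camp alone.  [the marsh camp: the rabbit | the dry ground: the cheese, the duck, the ferret, the goose, the hay, the lettuce, the sheep]
17. Warden goes to the dry ground with the rabbit.  [the marsh camp: — | the dry ground: the cheese, the duck, the ferret, the goose, the hay, the lettuce, the rabbit, the sheep]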